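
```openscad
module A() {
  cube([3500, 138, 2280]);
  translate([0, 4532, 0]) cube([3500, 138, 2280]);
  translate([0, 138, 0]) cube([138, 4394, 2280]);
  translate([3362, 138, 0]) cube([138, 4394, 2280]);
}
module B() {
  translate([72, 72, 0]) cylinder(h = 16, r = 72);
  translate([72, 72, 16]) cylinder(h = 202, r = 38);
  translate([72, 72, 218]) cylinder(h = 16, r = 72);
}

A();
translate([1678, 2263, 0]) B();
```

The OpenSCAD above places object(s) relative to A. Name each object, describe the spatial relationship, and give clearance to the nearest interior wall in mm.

A is a house frame. B is a spool. The spool sits inside the house frame, centred. The clearance to the nearest interior wall is 1540 mm.

Clearances: x = 1540, y = 2125; minimum 1540 mm.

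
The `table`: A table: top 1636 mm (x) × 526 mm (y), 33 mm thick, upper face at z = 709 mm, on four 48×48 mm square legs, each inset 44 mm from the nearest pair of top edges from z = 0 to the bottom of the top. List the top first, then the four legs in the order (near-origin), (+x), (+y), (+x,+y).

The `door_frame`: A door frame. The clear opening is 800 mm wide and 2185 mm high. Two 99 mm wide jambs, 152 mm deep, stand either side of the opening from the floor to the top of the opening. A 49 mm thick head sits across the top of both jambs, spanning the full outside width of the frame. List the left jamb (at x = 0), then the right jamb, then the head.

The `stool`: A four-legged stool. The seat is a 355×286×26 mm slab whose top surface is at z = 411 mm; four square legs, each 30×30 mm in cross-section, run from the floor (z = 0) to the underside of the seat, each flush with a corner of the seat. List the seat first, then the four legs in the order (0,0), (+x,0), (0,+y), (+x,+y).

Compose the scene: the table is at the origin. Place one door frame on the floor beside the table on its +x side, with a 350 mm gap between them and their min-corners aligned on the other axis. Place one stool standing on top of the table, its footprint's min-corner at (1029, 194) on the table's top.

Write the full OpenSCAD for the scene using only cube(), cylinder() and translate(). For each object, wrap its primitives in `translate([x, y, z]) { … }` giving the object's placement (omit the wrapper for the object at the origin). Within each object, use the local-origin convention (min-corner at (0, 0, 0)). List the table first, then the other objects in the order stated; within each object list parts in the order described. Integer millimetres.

translate([0, 0, 676]) cube([1636, 526, 33]);
translate([44, 44, 0]) cube([48, 48, 676]);
translate([1544, 44, 0]) cube([48, 48, 676]);
translate([44, 434, 0]) cube([48, 48, 676]);
translate([1544, 434, 0]) cube([48, 48, 676]);
translate([1986, 0, 0]) {
  cube([99, 152, 2185]);
  translate([899, 0, 0]) cube([99, 152, 2185]);
  translate([0, 0, 2185]) cube([998, 152, 49]);
}
translate([1029, 194, 709]) {
  translate([0, 0, 385]) cube([355, 286, 26]);
  cube([30, 30, 385]);
  translate([325, 0, 0]) cube([30, 30, 385]);
  translate([0, 256, 0]) cube([30, 30, 385]);
  translate([325, 256, 0]) cube([30, 30, 385]);
}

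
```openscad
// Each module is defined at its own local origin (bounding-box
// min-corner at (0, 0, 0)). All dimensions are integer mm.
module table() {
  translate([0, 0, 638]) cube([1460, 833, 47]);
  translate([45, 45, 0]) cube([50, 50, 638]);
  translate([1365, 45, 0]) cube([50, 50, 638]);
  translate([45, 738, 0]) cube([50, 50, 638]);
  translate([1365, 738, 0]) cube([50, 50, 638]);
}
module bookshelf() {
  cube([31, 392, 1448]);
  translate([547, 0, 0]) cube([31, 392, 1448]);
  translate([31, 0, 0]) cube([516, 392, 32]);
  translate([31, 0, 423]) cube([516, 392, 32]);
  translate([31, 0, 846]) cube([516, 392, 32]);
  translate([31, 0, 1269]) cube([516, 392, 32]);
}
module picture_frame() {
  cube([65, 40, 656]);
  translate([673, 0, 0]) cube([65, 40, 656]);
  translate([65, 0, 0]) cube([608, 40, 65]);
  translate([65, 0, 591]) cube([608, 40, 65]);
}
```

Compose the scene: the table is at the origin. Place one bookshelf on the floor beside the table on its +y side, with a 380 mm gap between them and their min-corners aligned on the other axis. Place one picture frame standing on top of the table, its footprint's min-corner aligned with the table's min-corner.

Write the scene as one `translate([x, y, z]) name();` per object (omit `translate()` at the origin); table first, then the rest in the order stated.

table();
translate([0, 1213, 0]) bookshelf();
translate([0, 0, 685]) picture_frame();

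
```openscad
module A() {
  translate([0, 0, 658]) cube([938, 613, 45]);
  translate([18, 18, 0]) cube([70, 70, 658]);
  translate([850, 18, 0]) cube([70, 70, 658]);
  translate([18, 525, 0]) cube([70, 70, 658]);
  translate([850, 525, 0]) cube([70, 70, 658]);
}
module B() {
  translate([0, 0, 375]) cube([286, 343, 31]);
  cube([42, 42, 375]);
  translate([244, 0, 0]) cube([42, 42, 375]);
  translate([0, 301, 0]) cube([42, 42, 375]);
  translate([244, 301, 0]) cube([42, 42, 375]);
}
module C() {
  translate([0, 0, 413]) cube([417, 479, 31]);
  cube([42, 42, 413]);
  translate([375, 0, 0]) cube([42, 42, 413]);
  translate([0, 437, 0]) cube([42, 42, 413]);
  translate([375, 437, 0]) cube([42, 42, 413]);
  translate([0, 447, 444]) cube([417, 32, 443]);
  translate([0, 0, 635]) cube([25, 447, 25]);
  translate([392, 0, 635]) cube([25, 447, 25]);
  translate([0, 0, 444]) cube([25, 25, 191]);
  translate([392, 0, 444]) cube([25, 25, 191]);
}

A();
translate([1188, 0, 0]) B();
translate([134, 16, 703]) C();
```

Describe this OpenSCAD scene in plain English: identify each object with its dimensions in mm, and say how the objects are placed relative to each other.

A is a rectangular dining table. The top is 938×613×45 mm with its upper surface at z = 703 mm. It stands on four 70×70 mm square legs, each inset 18 mm from the nearest pair of top edges, running from the floor to the underside of the top.

B is a four-legged stool. The seat is 286×343 mm, 31 mm thick, top at z = 406 mm. It stands on four square legs, each 42×42 mm in cross-section, from z = 0 to the seat underside, each flush with a corner of the seat.

C is a chair: 417×479 mm seat, 31 mm thick, top at z = 444 mm, on four 42 mm square corner legs flush with the seat edges. A 32 mm thick backrest slab spans the full seat width, extending 443 mm above the seat top, its back face flush with the seat's +y edge. Two armrests of 25×25 mm section run along each side from the seat's front edge to the front of the backrest, top faces 216 mm above the seat top and outer faces flush with the seat's x-edges; a 25×25 mm post under the front of each armrest stands on the seat at the front corner.

The stool is on the floor beside the table on its +x side. The chair is on top of the table.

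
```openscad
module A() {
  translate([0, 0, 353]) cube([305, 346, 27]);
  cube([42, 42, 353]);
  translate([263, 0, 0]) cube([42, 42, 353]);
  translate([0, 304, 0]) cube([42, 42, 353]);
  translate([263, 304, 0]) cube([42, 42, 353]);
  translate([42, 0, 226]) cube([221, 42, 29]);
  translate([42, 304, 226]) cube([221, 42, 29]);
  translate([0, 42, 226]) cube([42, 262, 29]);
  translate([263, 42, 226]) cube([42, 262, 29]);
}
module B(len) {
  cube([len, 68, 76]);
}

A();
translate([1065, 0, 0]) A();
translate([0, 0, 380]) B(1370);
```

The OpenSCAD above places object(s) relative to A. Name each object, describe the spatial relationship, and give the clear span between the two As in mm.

A is a stool. B is a beam. A beam spans the tops of two stools. The clear span between the two stools is 760 mm.

Second stool starts at x = 1065; first ends at x = 305; clear span = 1065 − 305 = 760 mm.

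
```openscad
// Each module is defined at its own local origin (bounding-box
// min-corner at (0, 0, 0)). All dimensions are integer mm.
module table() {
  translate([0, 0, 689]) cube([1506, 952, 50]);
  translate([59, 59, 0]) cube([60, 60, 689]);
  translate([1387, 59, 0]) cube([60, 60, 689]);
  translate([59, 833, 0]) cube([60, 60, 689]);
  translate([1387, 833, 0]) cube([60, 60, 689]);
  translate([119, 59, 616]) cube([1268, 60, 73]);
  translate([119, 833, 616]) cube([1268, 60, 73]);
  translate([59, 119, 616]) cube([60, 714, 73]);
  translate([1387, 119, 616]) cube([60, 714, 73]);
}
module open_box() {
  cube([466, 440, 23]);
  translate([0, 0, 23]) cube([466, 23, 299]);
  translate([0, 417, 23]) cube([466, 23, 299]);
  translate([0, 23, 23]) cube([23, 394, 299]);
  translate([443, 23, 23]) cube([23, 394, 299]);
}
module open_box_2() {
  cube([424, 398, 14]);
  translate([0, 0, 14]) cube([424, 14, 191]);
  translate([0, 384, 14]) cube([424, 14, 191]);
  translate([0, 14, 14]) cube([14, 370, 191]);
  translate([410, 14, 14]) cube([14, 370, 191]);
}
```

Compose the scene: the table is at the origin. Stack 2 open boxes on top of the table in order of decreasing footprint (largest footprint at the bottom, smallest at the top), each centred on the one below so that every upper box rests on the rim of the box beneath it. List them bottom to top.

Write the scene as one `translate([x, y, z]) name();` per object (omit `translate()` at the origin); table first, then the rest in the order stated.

table();
translate([520, 256, 739]) open_box();
translate([541, 277, 1061]) open_box_2();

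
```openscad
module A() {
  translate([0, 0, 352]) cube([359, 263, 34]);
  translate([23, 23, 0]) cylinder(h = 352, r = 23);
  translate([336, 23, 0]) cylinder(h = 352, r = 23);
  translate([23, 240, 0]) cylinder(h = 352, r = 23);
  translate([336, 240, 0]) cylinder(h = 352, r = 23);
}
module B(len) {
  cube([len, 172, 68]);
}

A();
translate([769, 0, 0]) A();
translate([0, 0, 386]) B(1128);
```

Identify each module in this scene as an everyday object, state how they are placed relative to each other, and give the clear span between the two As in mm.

A is a stool. B is a beam. A beam spans the tops of two stools. The clear span between the two stools is 410 mm.

Second stool starts at x = 769; first ends at x = 359; clear span = 769 − 359 = 410 mm.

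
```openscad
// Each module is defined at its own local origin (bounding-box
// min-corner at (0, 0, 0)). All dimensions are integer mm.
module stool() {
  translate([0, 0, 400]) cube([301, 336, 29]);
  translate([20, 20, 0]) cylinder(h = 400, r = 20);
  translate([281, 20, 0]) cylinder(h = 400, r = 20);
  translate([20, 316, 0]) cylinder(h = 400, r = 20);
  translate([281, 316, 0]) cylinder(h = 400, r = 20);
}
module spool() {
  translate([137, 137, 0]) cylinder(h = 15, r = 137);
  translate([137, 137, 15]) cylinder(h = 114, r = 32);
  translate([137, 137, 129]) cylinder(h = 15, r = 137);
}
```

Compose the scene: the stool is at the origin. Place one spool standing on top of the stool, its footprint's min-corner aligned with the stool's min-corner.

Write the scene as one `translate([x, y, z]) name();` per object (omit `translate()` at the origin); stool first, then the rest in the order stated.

stool();
translate([0, 0, 429]) spool();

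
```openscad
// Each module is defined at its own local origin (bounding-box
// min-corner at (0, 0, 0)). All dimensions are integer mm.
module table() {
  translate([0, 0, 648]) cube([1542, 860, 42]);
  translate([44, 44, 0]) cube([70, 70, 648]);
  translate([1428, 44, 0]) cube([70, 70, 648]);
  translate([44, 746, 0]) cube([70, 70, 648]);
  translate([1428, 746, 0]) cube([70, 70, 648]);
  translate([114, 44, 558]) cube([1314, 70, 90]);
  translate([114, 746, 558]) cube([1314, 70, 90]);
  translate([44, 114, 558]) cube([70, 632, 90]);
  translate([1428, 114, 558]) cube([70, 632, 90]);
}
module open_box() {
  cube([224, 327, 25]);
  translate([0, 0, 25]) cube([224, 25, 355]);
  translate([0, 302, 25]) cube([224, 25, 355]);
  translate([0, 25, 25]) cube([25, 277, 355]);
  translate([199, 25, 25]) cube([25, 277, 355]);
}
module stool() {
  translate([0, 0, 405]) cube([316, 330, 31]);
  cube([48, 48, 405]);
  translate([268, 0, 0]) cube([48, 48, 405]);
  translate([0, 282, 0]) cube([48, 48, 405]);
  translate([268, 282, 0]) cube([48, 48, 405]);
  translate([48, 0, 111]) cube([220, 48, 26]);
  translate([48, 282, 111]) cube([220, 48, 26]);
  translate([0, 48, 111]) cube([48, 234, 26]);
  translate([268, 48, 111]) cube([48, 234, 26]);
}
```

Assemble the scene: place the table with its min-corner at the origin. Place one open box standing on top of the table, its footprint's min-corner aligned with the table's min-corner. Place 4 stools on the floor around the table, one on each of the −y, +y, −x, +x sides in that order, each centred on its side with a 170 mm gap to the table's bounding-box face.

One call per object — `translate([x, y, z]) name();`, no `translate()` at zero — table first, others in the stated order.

table();
translate([0, 0, 690]) open_box();
translate([613, -500, 0]) stool();
translate([613, 1030, 0]) stool();
translate([-486, 265, 0]) stool();
translate([1712, 265, 0]) stool();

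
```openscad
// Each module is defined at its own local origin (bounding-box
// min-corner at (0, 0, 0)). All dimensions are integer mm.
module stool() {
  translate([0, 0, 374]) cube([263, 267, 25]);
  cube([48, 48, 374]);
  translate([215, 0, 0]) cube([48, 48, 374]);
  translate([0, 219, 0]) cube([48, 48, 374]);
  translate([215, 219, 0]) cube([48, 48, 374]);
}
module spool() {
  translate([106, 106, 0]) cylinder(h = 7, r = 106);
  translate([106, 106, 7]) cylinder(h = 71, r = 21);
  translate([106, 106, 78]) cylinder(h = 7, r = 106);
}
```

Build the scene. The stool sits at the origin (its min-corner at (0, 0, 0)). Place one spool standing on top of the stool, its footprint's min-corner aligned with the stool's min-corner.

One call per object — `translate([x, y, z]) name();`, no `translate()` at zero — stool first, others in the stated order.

stool();
translate([0, 0, 399]) spool();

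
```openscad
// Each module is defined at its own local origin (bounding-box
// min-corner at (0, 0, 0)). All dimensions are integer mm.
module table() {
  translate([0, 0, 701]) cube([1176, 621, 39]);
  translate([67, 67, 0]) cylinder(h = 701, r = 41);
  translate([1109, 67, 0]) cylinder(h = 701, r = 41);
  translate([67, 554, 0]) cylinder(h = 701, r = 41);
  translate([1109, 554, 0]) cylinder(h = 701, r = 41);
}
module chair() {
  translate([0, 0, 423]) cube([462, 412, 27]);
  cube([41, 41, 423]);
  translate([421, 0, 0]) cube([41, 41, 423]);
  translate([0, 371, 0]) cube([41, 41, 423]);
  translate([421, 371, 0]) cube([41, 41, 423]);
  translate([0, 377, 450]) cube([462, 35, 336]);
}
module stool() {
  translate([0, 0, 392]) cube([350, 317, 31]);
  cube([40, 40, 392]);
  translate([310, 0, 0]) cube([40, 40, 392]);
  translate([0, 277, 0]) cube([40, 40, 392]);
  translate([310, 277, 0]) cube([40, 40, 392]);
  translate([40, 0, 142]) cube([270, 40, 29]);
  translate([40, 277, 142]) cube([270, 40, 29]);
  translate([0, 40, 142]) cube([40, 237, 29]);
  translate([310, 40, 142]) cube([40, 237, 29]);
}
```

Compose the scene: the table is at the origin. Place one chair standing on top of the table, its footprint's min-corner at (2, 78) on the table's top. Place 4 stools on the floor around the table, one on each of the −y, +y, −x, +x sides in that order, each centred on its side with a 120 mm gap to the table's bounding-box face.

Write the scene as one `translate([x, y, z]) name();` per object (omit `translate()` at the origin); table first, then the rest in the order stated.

table();
translate([2, 78, 740]) chair();
translate([413, -437, 0]) stool();
translate([413, 741, 0]) stool();
translate([-470, 152, 0]) stool();
translate([1296, 152, 0]) stool();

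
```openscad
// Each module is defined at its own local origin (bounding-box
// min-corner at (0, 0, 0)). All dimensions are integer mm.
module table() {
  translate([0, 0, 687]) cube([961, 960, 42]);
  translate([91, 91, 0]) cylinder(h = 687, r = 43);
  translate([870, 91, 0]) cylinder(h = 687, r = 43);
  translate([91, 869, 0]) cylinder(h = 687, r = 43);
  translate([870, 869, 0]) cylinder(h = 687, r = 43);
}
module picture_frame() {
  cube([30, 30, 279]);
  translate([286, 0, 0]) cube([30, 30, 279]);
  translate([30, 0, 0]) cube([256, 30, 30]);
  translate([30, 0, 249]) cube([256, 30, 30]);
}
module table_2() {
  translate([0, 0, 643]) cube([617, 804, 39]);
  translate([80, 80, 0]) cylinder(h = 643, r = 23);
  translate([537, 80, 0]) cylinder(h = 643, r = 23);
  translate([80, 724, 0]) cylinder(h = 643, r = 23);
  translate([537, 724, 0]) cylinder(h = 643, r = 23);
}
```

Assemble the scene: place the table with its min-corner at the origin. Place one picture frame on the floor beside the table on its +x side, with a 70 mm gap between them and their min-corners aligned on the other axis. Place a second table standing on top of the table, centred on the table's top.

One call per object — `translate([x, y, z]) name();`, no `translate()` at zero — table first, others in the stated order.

table();
translate([1031, 0, 0]) picture_frame();
translate([172, 78, 729]) table_2();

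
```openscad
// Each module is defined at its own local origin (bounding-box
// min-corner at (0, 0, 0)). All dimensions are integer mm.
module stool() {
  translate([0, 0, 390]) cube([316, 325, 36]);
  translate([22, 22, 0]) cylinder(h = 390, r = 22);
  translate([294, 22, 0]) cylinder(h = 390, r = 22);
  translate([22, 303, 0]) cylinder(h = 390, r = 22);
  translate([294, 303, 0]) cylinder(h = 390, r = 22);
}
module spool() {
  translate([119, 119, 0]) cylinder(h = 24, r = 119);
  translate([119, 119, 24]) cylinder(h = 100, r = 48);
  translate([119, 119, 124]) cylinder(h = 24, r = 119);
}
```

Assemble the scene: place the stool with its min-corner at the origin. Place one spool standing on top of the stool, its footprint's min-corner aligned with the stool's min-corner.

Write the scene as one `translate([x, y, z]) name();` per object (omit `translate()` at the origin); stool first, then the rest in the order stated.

stool();
translate([0, 0, 426]) spool();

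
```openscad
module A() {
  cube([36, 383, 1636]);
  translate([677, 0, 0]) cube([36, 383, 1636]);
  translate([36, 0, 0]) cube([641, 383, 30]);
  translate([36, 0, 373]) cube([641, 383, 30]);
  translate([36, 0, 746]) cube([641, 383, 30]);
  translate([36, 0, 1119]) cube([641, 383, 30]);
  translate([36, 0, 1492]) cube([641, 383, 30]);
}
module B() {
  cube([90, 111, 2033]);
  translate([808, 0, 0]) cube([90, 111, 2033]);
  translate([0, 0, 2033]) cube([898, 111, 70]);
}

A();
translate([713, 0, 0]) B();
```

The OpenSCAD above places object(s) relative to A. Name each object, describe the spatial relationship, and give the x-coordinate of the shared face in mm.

A is a bookshelf. B is a door frame. The door frame is against the bookshelf's +x side, with their −y faces flush. The x-coordinate of the shared face is 713 mm.

The bookshelf's +x face and the door frame's −x face are both at x = 713 mm.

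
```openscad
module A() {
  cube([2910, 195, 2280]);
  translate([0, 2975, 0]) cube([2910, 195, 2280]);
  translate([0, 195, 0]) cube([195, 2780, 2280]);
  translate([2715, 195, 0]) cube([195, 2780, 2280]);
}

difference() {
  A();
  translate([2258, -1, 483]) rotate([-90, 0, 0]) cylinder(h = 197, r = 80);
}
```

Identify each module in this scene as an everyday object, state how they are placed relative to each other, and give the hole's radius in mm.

The subtracted cylinder has r = 80 mm.

A is a house frame. The house frame has a circular hole through its front wall. The hole's radius is 80 mm.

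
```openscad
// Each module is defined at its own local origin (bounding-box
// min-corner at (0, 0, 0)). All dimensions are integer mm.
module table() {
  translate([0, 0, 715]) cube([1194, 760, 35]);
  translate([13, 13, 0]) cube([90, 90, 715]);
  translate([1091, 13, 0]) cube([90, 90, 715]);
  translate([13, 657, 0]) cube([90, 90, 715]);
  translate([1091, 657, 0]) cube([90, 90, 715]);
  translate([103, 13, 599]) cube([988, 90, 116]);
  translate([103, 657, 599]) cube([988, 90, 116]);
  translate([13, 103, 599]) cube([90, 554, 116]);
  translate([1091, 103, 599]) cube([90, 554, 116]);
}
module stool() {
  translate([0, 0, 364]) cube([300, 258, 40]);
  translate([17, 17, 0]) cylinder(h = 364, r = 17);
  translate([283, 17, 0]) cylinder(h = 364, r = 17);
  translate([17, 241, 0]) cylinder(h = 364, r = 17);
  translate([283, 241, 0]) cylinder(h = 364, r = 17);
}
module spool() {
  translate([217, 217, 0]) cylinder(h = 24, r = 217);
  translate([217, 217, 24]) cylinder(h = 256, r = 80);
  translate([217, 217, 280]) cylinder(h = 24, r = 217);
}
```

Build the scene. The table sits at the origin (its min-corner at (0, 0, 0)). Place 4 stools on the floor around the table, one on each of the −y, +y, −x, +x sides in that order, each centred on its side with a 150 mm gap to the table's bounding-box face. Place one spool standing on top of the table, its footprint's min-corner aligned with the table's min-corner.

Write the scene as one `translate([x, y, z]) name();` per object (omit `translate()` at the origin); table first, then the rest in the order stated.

table();
translate([447, -408, 0]) stool();
translate([447, 910, 0]) stool();
translate([-450, 251, 0]) stool();
translate([1344, 251, 0]) stool();
translate([0, 0, 750]) spool();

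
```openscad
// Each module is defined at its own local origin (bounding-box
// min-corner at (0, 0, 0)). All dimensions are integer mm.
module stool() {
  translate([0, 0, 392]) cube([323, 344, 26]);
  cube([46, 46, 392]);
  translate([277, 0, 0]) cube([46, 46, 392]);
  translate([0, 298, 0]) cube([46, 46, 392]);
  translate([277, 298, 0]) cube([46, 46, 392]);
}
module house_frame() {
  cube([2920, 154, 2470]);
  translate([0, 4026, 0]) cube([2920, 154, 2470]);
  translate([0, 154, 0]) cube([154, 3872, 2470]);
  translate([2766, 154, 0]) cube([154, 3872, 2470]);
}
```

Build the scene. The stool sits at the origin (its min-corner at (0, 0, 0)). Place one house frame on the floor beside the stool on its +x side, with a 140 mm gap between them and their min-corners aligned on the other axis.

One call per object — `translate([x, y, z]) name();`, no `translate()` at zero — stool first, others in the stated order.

stool();
translate([463, 0, 0]) house_frame();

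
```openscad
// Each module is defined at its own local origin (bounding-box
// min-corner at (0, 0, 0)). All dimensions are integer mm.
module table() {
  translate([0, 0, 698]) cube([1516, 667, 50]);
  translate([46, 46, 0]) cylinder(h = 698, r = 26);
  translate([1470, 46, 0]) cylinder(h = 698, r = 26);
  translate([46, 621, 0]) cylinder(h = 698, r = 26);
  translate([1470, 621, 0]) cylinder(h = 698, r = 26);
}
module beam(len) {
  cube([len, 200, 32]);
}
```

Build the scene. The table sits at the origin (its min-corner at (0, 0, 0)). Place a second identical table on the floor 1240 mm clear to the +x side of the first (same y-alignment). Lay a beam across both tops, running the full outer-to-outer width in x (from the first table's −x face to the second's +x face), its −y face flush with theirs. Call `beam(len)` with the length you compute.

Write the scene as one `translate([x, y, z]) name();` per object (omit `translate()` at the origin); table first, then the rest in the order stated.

table();
translate([2756, 0, 0]) table();
translate([0, 0, 748]) beam(4272);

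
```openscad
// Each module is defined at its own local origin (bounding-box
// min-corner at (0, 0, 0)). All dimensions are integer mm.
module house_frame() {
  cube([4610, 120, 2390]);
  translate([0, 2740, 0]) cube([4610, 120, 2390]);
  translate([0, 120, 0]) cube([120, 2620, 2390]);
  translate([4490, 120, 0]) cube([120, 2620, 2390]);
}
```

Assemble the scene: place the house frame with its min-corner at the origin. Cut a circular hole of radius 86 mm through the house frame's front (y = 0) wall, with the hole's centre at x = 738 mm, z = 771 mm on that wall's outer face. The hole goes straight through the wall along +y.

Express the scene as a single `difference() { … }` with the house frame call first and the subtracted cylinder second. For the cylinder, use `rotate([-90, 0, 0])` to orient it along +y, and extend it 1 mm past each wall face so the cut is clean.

difference() {
  house_frame();
  translate([738, -1, 771]) rotate([-90, 0, 0]) cylinder(h = 122, r = 86);
}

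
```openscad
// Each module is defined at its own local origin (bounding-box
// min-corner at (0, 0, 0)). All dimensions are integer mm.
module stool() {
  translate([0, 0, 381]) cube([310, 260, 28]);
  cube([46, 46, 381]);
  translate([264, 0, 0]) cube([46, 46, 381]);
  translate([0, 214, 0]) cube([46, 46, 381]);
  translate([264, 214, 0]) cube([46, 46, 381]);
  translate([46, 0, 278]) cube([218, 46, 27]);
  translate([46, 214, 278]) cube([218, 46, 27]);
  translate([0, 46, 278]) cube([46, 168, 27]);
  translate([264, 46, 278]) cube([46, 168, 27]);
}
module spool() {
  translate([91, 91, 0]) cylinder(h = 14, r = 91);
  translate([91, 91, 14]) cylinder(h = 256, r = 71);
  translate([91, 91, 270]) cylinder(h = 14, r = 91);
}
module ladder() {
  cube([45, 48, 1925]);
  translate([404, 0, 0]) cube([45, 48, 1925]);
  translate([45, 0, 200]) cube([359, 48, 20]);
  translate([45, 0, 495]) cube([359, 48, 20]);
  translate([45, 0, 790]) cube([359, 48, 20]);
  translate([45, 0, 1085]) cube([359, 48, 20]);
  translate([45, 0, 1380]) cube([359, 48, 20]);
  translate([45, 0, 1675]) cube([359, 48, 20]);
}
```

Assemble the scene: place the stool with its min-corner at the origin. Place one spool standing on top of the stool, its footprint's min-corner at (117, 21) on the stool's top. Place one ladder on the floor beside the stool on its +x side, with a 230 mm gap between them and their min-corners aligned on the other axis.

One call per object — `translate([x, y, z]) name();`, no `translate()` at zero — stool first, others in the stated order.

stool();
translate([117, 21, 409]) spool();
translate([540, 0, 0]) ladder();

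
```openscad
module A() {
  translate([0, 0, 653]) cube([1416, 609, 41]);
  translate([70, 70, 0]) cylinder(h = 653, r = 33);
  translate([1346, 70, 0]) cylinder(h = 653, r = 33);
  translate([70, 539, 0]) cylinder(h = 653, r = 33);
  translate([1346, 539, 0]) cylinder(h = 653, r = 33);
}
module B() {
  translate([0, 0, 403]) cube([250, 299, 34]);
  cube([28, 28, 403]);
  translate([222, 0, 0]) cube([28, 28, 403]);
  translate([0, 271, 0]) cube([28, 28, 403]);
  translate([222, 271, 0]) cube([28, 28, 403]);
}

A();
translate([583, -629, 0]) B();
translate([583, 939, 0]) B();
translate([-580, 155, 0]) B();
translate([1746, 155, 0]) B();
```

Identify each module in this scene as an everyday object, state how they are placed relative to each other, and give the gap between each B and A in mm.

A is a table. B is a stool. Four stools sit around the table at the −y, +y, −x, +x sides. The gap between each stool and the table is 330 mm.

Each stool's nearest face is 330 mm from the table's bounding box.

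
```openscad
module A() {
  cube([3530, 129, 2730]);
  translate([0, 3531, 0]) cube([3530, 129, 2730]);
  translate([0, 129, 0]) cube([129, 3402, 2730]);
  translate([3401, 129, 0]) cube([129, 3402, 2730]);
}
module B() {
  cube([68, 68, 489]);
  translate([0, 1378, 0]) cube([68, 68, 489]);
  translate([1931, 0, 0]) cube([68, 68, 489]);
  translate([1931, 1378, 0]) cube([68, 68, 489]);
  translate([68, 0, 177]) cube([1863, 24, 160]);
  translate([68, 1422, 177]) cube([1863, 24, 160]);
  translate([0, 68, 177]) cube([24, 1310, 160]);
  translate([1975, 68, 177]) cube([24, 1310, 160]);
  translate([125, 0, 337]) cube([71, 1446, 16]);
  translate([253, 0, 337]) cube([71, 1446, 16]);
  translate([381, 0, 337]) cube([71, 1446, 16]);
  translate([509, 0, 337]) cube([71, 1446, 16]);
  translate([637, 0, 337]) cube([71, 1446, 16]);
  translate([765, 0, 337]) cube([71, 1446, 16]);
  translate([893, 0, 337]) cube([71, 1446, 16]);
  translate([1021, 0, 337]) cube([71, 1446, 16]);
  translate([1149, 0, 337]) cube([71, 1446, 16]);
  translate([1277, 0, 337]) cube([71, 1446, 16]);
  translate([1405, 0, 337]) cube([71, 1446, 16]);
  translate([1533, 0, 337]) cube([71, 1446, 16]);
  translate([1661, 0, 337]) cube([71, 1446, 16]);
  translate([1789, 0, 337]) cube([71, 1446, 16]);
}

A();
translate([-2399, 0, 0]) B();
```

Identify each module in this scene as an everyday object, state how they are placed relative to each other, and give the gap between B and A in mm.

The bed frame's nearest face is 400 mm from the house frame's −x face.

A is a house frame. B is a bed frame. The bed frame is on the floor beside the house frame on its −x side. The gap between the bed frame and the house frame is 400 mm.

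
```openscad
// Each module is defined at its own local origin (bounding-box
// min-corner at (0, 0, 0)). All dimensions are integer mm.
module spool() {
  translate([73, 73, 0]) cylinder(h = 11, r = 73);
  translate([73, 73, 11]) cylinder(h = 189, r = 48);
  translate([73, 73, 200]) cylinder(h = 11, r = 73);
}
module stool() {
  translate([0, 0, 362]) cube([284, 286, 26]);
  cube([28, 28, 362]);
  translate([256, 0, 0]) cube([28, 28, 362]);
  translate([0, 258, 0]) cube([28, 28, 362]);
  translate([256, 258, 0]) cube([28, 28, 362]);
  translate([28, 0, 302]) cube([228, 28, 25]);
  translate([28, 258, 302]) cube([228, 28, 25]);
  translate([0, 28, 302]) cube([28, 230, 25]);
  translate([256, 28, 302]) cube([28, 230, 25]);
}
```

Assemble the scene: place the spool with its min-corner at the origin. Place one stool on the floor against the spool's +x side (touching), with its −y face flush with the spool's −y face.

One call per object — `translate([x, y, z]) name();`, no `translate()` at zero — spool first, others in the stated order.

spool();
translate([146, 0, 0]) stool();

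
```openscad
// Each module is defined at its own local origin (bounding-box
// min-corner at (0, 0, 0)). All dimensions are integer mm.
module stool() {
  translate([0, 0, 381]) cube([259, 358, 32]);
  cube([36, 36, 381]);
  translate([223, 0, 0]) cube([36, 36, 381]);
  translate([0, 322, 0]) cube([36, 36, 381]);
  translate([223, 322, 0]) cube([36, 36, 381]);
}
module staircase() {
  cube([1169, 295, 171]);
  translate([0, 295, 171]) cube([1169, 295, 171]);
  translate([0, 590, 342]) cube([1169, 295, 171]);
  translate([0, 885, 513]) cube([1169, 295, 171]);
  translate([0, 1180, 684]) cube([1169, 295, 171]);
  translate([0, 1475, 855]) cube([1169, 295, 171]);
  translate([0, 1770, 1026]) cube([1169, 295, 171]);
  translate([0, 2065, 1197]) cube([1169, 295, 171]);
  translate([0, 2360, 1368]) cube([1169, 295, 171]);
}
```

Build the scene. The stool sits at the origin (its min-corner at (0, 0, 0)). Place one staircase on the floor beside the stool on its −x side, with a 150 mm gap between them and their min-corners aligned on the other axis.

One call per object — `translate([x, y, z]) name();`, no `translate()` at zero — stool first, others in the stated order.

stool();
translate([-1319, 0, 0]) staircase();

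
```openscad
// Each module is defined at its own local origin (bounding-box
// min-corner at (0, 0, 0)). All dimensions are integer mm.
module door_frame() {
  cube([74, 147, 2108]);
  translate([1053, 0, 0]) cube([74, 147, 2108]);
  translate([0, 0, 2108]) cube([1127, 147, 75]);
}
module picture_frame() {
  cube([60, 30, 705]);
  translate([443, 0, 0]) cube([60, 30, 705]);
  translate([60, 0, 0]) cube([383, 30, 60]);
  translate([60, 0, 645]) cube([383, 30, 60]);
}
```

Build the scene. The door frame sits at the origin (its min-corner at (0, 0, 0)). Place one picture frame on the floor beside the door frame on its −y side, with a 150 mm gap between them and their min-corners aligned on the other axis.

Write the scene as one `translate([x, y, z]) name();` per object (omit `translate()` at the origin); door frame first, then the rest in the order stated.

door_frame();
translate([0, -180, 0]) picture_frame();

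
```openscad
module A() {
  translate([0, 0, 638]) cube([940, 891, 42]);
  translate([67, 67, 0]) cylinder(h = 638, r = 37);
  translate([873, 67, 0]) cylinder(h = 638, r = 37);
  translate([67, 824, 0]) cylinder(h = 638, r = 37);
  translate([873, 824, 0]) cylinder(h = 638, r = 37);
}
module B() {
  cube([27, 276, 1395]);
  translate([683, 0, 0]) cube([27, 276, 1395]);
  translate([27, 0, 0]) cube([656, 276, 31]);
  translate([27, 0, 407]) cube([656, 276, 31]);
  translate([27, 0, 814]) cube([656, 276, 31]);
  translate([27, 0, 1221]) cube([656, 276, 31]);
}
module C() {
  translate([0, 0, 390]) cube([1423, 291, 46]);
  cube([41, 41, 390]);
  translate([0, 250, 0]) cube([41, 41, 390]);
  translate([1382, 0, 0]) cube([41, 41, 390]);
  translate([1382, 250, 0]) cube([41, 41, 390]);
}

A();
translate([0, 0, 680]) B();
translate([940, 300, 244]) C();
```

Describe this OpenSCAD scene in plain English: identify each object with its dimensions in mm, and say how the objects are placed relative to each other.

A is a table with a 940×891 mm rectangular top, 42 mm thick, top surface at z = 680 mm, supported by four round legs of 74 mm diameter, each leg's bounding box inset 30 mm from the nearest pair of top edges, running from the floor.

B is a bookshelf 710 mm wide overall, 276 mm deep and 1395 mm tall. The two sides are 27 mm thick vertical panels. 4 horizontal shelves of 31 mm thickness span between the inner faces of the sides; the lowest shelf sits on the floor and shelves are stacked with a clear vertical gap of 376 mm between each pair.

C is a bench: a 1423×291 mm seat slab, 46 mm thick, top at z = 436 mm, on four 41×41 mm square legs flush with the seat corners and standing on z = 0.

The bookshelf is on top of the table. The bench is beside the table with their tops flush at z = 680.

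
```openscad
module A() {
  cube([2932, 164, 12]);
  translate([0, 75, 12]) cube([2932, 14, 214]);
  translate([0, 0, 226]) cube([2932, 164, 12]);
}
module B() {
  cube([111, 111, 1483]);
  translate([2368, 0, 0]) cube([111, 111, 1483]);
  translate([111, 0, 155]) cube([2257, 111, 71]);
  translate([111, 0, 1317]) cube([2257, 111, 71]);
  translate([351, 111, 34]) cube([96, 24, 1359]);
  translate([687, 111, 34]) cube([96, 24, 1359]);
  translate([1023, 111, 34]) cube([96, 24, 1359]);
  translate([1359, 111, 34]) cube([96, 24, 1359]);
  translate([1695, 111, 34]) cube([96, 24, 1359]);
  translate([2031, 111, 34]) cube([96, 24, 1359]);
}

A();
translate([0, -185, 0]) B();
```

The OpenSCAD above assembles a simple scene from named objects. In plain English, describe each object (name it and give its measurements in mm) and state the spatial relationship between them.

A is an I-beam lying along x, 2932 mm long. Overall section height 238 mm. Two flanges 164 mm wide (y) and 12 mm thick, one on the floor and one at the top; a web 14 mm thick runs between them, centred on the flange width.

B is a fence section. Two 111×111 mm posts, 1483 mm tall, stand on the floor with a clear span of 2257 mm between their inner faces. Two horizontal rails of 111×71 mm section span the gap between the posts with their undersides at z = 155 mm and z = 1317 mm, flush with the posts' −y face. 6 pickets, each 96 mm wide, 24 mm thick and 1359 mm tall, are fixed to the +y face of the rails with their bottoms at z = 34 mm, evenly spaced across the span with equal gaps (rounded down to the nearest mm) at the −x end and between each pair — any rounding remainder accumulates at the +x end.

The fence section is on the floor beside the I-beam on its −y side.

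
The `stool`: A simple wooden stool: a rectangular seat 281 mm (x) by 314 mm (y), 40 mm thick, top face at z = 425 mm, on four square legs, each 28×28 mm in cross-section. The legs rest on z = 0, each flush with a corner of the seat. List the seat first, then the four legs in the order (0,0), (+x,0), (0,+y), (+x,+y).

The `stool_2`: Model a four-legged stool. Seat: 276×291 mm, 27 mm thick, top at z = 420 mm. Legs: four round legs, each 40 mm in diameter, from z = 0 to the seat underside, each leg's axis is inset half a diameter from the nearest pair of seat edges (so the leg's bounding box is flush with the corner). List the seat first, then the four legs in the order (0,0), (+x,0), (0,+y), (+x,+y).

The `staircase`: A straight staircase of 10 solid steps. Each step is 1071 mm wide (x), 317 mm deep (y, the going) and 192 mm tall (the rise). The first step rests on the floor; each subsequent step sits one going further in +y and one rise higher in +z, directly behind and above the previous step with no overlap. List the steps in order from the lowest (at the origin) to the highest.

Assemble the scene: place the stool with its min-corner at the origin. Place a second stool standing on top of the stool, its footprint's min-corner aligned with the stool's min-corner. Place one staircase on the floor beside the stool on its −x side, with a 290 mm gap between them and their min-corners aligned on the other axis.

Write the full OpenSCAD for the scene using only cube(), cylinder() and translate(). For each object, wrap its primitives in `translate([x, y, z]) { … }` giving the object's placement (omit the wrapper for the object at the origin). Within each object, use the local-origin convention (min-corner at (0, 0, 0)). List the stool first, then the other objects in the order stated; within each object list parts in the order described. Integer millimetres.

translate([0, 0, 385]) cube([281, 314, 40]);
cube([28, 28, 385]);
translate([253, 0, 0]) cube([28, 28, 385]);
translate([0, 286, 0]) cube([28, 28, 385]);
translate([253, 286, 0]) cube([28, 28, 385]);
translate([0, 0, 425]) {
  translate([0, 0, 393]) cube([276, 291, 27]);
  translate([20, 20, 0]) cylinder(h = 393, r = 20);
  translate([256, 20, 0]) cylinder(h = 393, r = 20);
  translate([20, 271, 0]) cylinder(h = 393, r = 20);
  translate([256, 271, 0]) cylinder(h = 393, r = 20);
}
translate([-1361, 0, 0]) {
  cube([1071, 317, 192]);
  translate([0, 317, 192]) cube([1071, 317, 192]);
  translate([0, 634, 384]) cube([1071, 317, 192]);
  translate([0, 951, 576]) cube([1071, 317, 192]);
  translate([0, 1268, 768]) cube([1071, 317, 192]);
  translate([0, 1585, 960]) cube([1071, 317, 192]);
  translate([0, 1902, 1152]) cube([1071, 317, 192]);
  translate([0, 2219, 1344]) cube([1071, 317, 192]);
  translate([0, 2536, 1536]) cube([1071, 317, 192]);
  translate([0, 2853, 1728]) cube([1071, 317, 192]);
}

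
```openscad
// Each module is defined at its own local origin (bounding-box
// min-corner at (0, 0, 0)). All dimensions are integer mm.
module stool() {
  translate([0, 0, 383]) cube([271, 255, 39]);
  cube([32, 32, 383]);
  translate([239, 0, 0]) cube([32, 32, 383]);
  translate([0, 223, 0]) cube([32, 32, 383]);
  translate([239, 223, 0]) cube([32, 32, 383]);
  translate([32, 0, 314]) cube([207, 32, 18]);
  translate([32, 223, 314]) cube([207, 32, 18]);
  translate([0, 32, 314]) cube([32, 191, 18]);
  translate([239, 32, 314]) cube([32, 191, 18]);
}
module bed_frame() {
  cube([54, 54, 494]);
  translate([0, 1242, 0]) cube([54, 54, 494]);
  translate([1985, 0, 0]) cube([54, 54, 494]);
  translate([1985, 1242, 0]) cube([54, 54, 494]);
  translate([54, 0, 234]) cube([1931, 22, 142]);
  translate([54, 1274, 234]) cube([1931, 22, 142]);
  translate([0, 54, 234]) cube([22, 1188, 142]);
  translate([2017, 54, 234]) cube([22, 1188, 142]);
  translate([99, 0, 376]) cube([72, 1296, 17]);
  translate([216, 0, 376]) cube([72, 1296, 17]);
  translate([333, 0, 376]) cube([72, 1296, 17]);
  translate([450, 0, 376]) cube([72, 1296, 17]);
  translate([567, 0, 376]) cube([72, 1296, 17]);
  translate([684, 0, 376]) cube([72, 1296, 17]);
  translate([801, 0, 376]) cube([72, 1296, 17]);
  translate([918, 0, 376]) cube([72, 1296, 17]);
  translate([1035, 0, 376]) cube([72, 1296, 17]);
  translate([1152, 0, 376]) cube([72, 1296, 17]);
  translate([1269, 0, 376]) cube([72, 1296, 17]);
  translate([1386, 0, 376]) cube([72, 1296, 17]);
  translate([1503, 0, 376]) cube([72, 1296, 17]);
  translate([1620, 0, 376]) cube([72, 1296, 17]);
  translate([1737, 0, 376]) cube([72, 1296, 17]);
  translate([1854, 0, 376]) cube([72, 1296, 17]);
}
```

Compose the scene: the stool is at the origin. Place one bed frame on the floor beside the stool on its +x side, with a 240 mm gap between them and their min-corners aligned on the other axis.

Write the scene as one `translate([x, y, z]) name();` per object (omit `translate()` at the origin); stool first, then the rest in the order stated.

stool();
translate([511, 0, 0]) bed_frame();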